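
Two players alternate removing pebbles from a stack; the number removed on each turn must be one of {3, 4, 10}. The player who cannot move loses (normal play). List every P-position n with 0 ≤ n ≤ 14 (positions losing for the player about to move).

n :  0  1  2  3  4  5  6  7  8  9 10 11 12 13 14
G :  0  0  0  1  1  1  2  0  0  0  1  1  1  2  0
P-positions are exactly the n with G(n) = 0.

0, 1, 2, 7, 8, 9, 14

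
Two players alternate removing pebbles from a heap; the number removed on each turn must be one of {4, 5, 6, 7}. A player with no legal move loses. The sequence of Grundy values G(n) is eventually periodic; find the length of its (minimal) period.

11

n :  0  1  2  3  4  5  6  7  8  9 10 11 12 13 14 15 16 17 18 19 20 21 22 23
G :  0  0  0  0  1  1  1  1  2  2  2  0  0  0  0  1  1  1  1  2  2  2  0  0
G(n+11) = G(n) holds for n = 0,…,6 (a full window of length max(S) = 7), so the sequence is purely periodic with period 11.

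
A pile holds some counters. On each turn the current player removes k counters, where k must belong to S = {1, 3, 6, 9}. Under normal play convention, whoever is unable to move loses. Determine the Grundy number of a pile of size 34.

n :  0  1  2  3  4  5  6  7  8  9 10 11 12 13 14 15 16 17 18 19 20 21 22 23 24 25 26 27 28 29 30 31 32 33 34
G :  0  1  0  1  0  1  2  3  2  3  2  3  0  1  0  1  0  1  2  3  2  3  2  3  0  1  0  1  0  1  2  3  2  3  2

2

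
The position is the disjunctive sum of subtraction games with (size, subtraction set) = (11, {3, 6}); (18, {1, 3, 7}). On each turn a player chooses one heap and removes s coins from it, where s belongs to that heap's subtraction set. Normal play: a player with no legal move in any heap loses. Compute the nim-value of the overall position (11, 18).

Heap A, S = {3, 6}:
n :  0  1  2  3  4  5  6  7  8  9 10 11
G :  0  0  0  1  1  1  2  2  2  0  0  0
G_A(11) = 0.
Heap B, S = {1, 3, 7}:
n :  0  1  2  3  4  5  6  7  8  9 10 11 12 13 14 15 16 17 18
G :  0  1  0  1  0  1  0  1  0  1  0  1  0  1  0  1  0  1  0
G_B(18) = 0.
Combined Grundy value = 0 ⊕ 0 = 0.

0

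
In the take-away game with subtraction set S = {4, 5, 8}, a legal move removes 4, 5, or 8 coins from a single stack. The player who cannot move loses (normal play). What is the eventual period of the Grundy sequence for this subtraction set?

G(0) = 0
G(1) = mex{} = 0
G(2) = mex{} = 0
G(3) = mex{} = 0
G(4) = mex{0} = 1
G(5) = mex{0,0} = 1
G(6) = mex{0,0} = 1
G(7) = mex{0,0} = 1
G(8) = mex{1,0,0} = 2
G(9) = mex{1,1,0} = 2
G(10) = mex{1,1,0} = 2
G(11) = mex{1,1,0} = 2
G(12) = mex{2,1,1} = 0
G(13) = mex{2,2,1} = 0
G(14) = mex{2,2,1} = 0
G(15) = mex{2,2,1} = 0
G(16) = mex{0,2,2} = 1
G(17) = mex{0,0,2} = 1
G(18) = mex{0,0,2} = 1
G(19) = mex{0,0,2} = 1
G(20) = mex{1,0,0} = 2
G(21) = mex{1,1,0} = 2
G(22) = mex{1,1,0} = 2
G(23) = mex{1,1,0} = 2
G(24) = mex{2,1,1} = 0
G(25) = mex{2,2,1} = 0
G(n+12) = G(n) holds for n = 0,…,7 (a full window of length max(S) = 8), so the sequence is purely periodic with period 12.

12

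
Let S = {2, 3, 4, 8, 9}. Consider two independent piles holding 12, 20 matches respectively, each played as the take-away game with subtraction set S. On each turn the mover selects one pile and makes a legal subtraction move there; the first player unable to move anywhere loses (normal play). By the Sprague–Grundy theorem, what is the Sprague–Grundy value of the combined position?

All piles use S = {2, 3, 4, 8, 9}:
n :  0  1  2  3  4  5  6  7  8  9 10 11 12 13 14 15 16 17 18 19 20
G :  0  0  1  1  2  2  0  0  1  1  2  2  0  0  1  1  2  2  0  0  1
Pile A: G(12) = 0.
Pile B: G(20) = 1.
Combined Grundy value = 0 ⊕ 1 = 1.

1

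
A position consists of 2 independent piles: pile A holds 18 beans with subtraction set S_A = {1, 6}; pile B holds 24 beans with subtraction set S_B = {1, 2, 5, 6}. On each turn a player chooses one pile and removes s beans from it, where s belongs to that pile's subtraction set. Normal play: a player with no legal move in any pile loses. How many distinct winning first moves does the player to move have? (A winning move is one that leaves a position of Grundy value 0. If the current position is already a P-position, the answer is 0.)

0

Pile A, S = {1, 6}:
n :  0  1  2  3  4  5  6  7  8  9 10 11 12 13 14 15 16 17 18
G :  0  1  0  1  0  1  2  0  1  0  1  0  1  2  0  1  0  1  0
G_A(18) = 0.
Pile B, S = {1, 2, 5, 6}:
G(0) = 0
G(1) = mex{0} = 1
G(2) = mex{1,0} = 2
G(3) = mex{2,1} = 0
G(4) = mex{0,2} = 1
G(5) = mex{1,0,0} = 2
G(6) = mex{2,1,1,0} = 3
G(7) = mex{3,2,2,1} = 0
G(8) = mex{0,3,0,2} = 1
G(9) = mex{1,0,1,0} = 2
G(10) = mex{2,1,2,1} = 0
G(11) = mex{0,2,3,2} = 1
G(12) = mex{1,0,0,3} = 2
G(13) = mex{2,1,1,0} = 3
G(14) = mex{3,2,2,1} = 0
G(15) = mex{0,3,0,2} = 1
G(16) = mex{1,0,1,0} = 2
G(17) = mex{2,1,2,1} = 0
G(18) = mex{0,2,3,2} = 1
G(19) = mex{1,0,0,3} = 2
G(20) = mex{2,1,1,0} = 3
G(21) = mex{3,2,2,1} = 0
G(22) = mex{0,3,0,2} = 1
G(23) = mex{1,0,1,0} = 2
G(24) = mex{2,1,2,1} = 0
G_B(24) = 0.
Combined Grundy value = 0 ⊕ 0 = 0.
A winning move leaves total XOR = 0, i.e. changes one component's Grundy value g to g ⊕ X where X is the current total.
Pile A: target g' = 0⊕0 = 0, but every legal move changes the Grundy value (mex property), so 0 moves.
Pile B: target g' = 0⊕0 = 0, but every legal move changes the Grundy value (mex property), so 0 moves.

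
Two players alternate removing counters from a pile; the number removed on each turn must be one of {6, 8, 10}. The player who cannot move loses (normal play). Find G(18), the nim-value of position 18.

0

G(0) = 0
G(1) = mex{} = 0
G(2) = mex{} = 0
G(3) = mex{} = 0
G(4) = mex{} = 0
G(5) = mex{} = 0
G(6) = mex{0} = 1
G(7) = mex{0} = 1
G(8) = mex{0,0} = 1
G(9) = mex{0,0} = 1
G(10) = mex{0,0,0} = 1
G(11) = mex{0,0,0} = 1
G(12) = mex{1,0,0} = 2
G(13) = mex{1,0,0} = 2
G(14) = mex{1,1,0} = 2
G(15) = mex{1,1,0} = 2
G(16) = mex{1,1,1} = 0
G(17) = mex{1,1,1} = 0
G(18) = mex{2,1,1} = 0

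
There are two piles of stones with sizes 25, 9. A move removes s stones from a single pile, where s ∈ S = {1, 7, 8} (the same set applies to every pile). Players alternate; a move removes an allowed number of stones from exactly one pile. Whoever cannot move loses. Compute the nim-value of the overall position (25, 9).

All piles use S = {1, 7, 8}:
G(0) = 0
G(1) = mex{0} = 1
G(2) = mex{1} = 0
G(3) = mex{0} = 1
G(4) = mex{1} = 0
G(5) = mex{0} = 1
G(6) = mex{1} = 0
G(7) = mex{0,0} = 1
G(8) = mex{1,1,0} = 2
G(9) = mex{2,0,1} = 3
G(10) = mex{3,1,0} = 2
G(11) = mex{2,0,1} = 3
G(12) = mex{3,1,0} = 2
G(13) = mex{2,0,1} = 3
G(14) = mex{3,1,0} = 2
G(15) = mex{2,2,1} = 0
G(16) = mex{0,3,2} = 1
G(17) = mex{1,2,3} = 0
G(18) = mex{0,3,2} = 1
G(19) = mex{1,2,3} = 0
G(20) = mex{0,3,2} = 1
G(21) = mex{1,2,3} = 0
G(22) = mex{0,0,2} = 1
G(23) = mex{1,1,0} = 2
G(24) = mex{2,0,1} = 3
G(25) = mex{3,1,0} = 2
Pile A: G(25) = 2.
Pile B: G(9) = 3.
Combined Grundy value = 2 ⊕ 3 = 1.

1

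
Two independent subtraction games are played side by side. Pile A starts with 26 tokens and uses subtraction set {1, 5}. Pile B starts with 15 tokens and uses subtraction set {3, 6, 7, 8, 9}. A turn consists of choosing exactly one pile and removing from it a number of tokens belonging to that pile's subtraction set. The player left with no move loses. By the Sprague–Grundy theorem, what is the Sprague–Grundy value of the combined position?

Pile A, S = {1, 5}:
G(0) = 0
G(1) = mex{0} = 1
G(2) = mex{1} = 0
G(3) = mex{0} = 1
G(4) = mex{1} = 0
G(5) = mex{0,0} = 1
G(6) = mex{1,1} = 0
G(7) = mex{0,0} = 1
G(8) = mex{1,1} = 0
G(9) = mex{0,0} = 1
G(10) = mex{1,1} = 0
G(11) = mex{0,0} = 1
G(12) = mex{1,1} = 0
G(13) = mex{0,0} = 1
G(14) = mex{1,1} = 0
G(15) = mex{0,0} = 1
G(16) = mex{1,1} = 0
G(17) = mex{0,0} = 1
G(18) = mex{1,1} = 0
G(19) = mex{0,0} = 1
G(20) = mex{1,1} = 0
G(21) = mex{0,0} = 1
G(22) = mex{1,1} = 0
G(23) = mex{0,0} = 1
G(24) = mex{1,1} = 0
G(25) = mex{0,0} = 1
G(26) = mex{1,1} = 0
G_A(26) = 0.
Pile B, S = {3, 6, 7, 8, 9}:
n :  0  1  2  3  4  5  6  7  8  9 10 11 12 13 14 15
G :  0  0  0  1  1  1  2  2  2  3  3  3  0  0  0  1
G_B(15) = 1.
Combined Grundy value = 0 ⊕ 1 = 1.

1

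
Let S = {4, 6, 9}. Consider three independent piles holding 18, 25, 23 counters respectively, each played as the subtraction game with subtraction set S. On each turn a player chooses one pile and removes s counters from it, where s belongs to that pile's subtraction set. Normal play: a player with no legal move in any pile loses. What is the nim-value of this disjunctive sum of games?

0

All piles use S = {4, 6, 9}:
G(0) = 0
G(1) = mex{} = 0
G(2) = mex{} = 0
G(3) = mex{} = 0
G(4) = mex{0} = 1
G(5) = mex{0} = 1
G(6) = mex{0,0} = 1
G(7) = mex{0,0} = 1
G(8) = mex{1,0} = 2
G(9) = mex{1,0,0} = 2
G(10) = mex{1,1,0} = 2
G(11) = mex{1,1,0} = 2
G(12) = mex{2,1,0} = 3
G(13) = mex{2,1,1} = 0
G(14) = mex{2,2,1} = 0
G(15) = mex{2,2,1} = 0
G(16) = mex{3,2,1} = 0
G(17) = mex{0,2,2} = 1
G(18) = mex{0,3,2} = 1
G(19) = mex{0,0,2} = 1
G(20) = mex{0,0,2} = 1
G(21) = mex{1,0,3} = 2
G(22) = mex{1,0,0} = 2
G(23) = mex{1,1,0} = 2
G(24) = mex{1,1,0} = 2
G(25) = mex{2,1,0} = 3
Pile A: G(18) = 1.
Pile B: G(25) = 3.
Pile C: G(23) = 2.
Combined Grundy value = 1 ⊕ 3 ⊕ 2 = 0.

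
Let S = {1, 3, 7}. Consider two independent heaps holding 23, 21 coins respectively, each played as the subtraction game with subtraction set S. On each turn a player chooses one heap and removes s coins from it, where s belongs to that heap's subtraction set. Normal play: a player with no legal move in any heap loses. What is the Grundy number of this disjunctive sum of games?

0

All heaps use S = {1, 3, 7}:
G(0) = 0
G(1) = mex{0} = 1
G(2) = mex{1} = 0
G(3) = mex{0,0} = 1
G(4) = mex{1,1} = 0
G(5) = mex{0,0} = 1
G(6) = mex{1,1} = 0
G(7) = mex{0,0,0} = 1
G(8) = mex{1,1,1} = 0
G(9) = mex{0,0,0} = 1
G(10) = mex{1,1,1} = 0
G(11) = mex{0,0,0} = 1
G(12) = mex{1,1,1} = 0
G(13) = mex{0,0,0} = 1
G(14) = mex{1,1,1} = 0
G(15) = mex{0,0,0} = 1
G(16) = mex{1,1,1} = 0
G(17) = mex{0,0,0} = 1
G(18) = mex{1,1,1} = 0
G(19) = mex{0,0,0} = 1
G(20) = mex{1,1,1} = 0
G(21) = mex{0,0,0} = 1
G(22) = mex{1,1,1} = 0
G(23) = mex{0,0,0} = 1
Heap A: G(23) = 1.
Heap B: G(21) = 1.
Combined Grundy value = 1 ⊕ 1 = 0.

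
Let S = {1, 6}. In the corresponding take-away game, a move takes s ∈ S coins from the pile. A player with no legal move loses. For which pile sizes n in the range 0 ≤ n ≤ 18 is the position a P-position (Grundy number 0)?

G(0) = 0
G(1) = mex{0} = 1
G(2) = mex{1} = 0
G(3) = mex{0} = 1
G(4) = mex{1} = 0
G(5) = mex{0} = 1
G(6) = mex{1,0} = 2
G(7) = mex{2,1} = 0
G(8) = mex{0,0} = 1
G(9) = mex{1,1} = 0
G(10) = mex{0,0} = 1
G(11) = mex{1,1} = 0
G(12) = mex{0,2} = 1
G(13) = mex{1,0} = 2
G(14) = mex{2,1} = 0
G(15) = mex{0,0} = 1
G(16) = mex{1,1} = 0
G(17) = mex{0,0} = 1
G(18) = mex{1,1} = 0
P-positions are exactly the n with G(n) = 0.

0, 2, 4, 7, 9, 11, 14, 16, 18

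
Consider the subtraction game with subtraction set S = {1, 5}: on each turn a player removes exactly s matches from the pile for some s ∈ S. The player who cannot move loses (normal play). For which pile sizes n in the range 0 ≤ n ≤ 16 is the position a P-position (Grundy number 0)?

G(0) = 0
G(1) = mex{0} = 1
G(2) = mex{1} = 0
G(3) = mex{0} = 1
G(4) = mex{1} = 0
G(5) = mex{0,0} = 1
G(6) = mex{1,1} = 0
G(7) = mex{0,0} = 1
G(8) = mex{1,1} = 0
G(9) = mex{0,0} = 1
G(10) = mex{1,1} = 0
G(11) = mex{0,0} = 1
G(12) = mex{1,1} = 0
G(13) = mex{0,0} = 1
G(14) = mex{1,1} = 0
G(15) = mex{0,0} = 1
G(16) = mex{1,1} = 0
P-positions are exactly the n with G(n) = 0.

0, 2, 4, 6, 8, 10, 12, 14, 16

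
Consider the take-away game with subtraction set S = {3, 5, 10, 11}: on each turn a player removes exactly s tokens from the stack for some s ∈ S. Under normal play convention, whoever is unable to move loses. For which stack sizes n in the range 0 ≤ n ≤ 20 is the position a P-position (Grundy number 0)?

n :  0  1  2  3  4  5  6  7  8  9 10 11 12 13 14 15 16 17 18 19 20
G :  0  0  0  1  1  1  2  2  0  0  3  1  1  2  2  0  0  0  1  1  1
P-positions are exactly the n with G(n) = 0.

0, 1, 2, 8, 9, 15, 16, 17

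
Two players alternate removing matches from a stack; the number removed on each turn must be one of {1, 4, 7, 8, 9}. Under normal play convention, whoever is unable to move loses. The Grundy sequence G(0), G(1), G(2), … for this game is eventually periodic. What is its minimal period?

n :  0  1  2  3  4  5  6  7  8  9 10 11 12 13 14 15 16 17 18 19 20 21 22 23 24 25 26 27 28 29 30 31
G :  0  1  0  1  2  0  1  2  3  2  3  4  5  3  4  0  1  0  1  2  0  1  2  3  2  3  4  5  3  4  0  1
G(n+15) = G(n) holds for n = 0,…,8 (a full window of length max(S) = 9), so the sequence is purely periodic with period 15.

15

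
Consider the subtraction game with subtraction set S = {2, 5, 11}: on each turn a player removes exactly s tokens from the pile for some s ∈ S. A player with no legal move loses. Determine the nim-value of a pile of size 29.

G(0) = 0
G(1) = mex{} = 0
G(2) = mex{0} = 1
G(3) = mex{0} = 1
G(4) = mex{1} = 0
G(5) = mex{1,0} = 2
G(6) = mex{0,0} = 1
G(7) = mex{2,1} = 0
G(8) = mex{1,1} = 0
G(9) = mex{0,0} = 1
G(10) = mex{0,2} = 1
G(11) = mex{1,1,0} = 2
G(12) = mex{1,0,0} = 2
G(13) = mex{2,0,1} = 3
G(14) = mex{2,1,1} = 0
G(15) = mex{3,1,0} = 2
G(16) = mex{0,2,2} = 1
G(17) = mex{2,2,1} = 0
G(18) = mex{1,3,0} = 2
G(19) = mex{0,0,0} = 1
G(20) = mex{2,2,1} = 0
G(21) = mex{1,1,1} = 0
G(22) = mex{0,0,2} = 1
G(23) = mex{0,2,2} = 1
G(24) = mex{1,1,3} = 0
G(25) = mex{1,0,0} = 2
G(26) = mex{0,0,2} = 1
G(27) = mex{2,1,1} = 0
G(28) = mex{1,1,0} = 2
G(29) = mex{0,0,2} = 1

1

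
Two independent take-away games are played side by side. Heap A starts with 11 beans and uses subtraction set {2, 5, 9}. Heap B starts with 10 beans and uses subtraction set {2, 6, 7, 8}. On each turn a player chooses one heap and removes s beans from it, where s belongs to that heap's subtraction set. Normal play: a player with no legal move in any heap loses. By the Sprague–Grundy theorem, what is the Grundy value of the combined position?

Heap A, S = {2, 5, 9}:
G(0) = 0
G(1) = mex{} = 0
G(2) = mex{0} = 1
G(3) = mex{0} = 1
G(4) = mex{1} = 0
G(5) = mex{1,0} = 2
G(6) = mex{0,0} = 1
G(7) = mex{2,1} = 0
G(8) = mex{1,1} = 0
G(9) = mex{0,0,0} = 1
G(10) = mex{0,2,0} = 1
G(11) = mex{1,1,1} = 0
G_A(11) = 0.
Heap B, S = {2, 6, 7, 8}:
G(0) = 0
G(1) = mex{} = 0
G(2) = mex{0} = 1
G(3) = mex{0} = 1
G(4) = mex{1} = 0
G(5) = mex{1} = 0
G(6) = mex{0,0} = 1
G(7) = mex{0,0,0} = 1
G(8) = mex{1,1,0,0} = 2
G(9) = mex{1,1,1,0} = 2
G(10) = mex{2,0,1,1} = 3
G_B(10) = 3.
Combined Grundy value = 0 ⊕ 3 = 3.

3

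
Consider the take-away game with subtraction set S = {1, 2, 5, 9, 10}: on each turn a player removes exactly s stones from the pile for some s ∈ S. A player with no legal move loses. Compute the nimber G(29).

n :  0  1  2  3  4  5  6  7  8  9 10 11 12 13 14 15 16 17 18 19 20 21 22 23 24 25 26 27 28 29
G :  0  1  2  0  1  2  0  1  2  3  4  5  3  4  0  1  2  0  1  2  0  1  2  3  4  5  3  4  0  1

1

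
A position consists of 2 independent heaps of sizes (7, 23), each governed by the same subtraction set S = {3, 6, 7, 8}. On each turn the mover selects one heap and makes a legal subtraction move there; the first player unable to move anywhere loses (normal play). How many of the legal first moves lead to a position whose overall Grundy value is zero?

All heaps use S = {3, 6, 7, 8}:
n :  0  1  2  3  4  5  6  7  8  9 10 11 12 13 14 15 16 17 18 19 20 21 22 23
G :  0  0  0  1  1  1  2  2  2  3  3  0  0  0  1  1  1  2  2  2  3  3  0  0
Heap A: G(7) = 2.
Heap B: G(23) = 0.
Combined Grundy value = 2 ⊕ 0 = 2.
A winning move leaves total XOR = 0, i.e. changes one component's Grundy value g to g ⊕ X where X is the current total.
Heap A: need g' = 2⊕2 = 0. Options: 7−3→G=1, 7−6→G=0, 7−7→G=0. Hits: 2.
Heap B: need g' = 0⊕2 = 2. Options: 23−3→G=3, 23−6→G=2, 23−7→G=1, 23−8→G=1. Hits: 1.

3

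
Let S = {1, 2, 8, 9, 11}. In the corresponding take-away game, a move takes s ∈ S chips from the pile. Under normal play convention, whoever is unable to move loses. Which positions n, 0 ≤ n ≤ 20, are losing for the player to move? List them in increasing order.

G(0) = 0
G(1) = mex{0} = 1
G(2) = mex{1,0} = 2
G(3) = mex{2,1} = 0
G(4) = mex{0,2} = 1
G(5) = mex{1,0} = 2
G(6) = mex{2,1} = 0
G(7) = mex{0,2} = 1
G(8) = mex{1,0,0} = 2
G(9) = mex{2,1,1,0} = 3
G(10) = mex{3,2,2,1} = 0
G(11) = mex{0,3,0,2,0} = 1
G(12) = mex{1,0,1,0,1} = 2
G(13) = mex{2,1,2,1,2} = 0
G(14) = mex{0,2,0,2,0} = 1
G(15) = mex{1,0,1,0,1} = 2
G(16) = mex{2,1,2,1,2} = 0
G(17) = mex{0,2,3,2,0} = 1
G(18) = mex{1,0,0,3,1} = 2
G(19) = mex{2,1,1,0,2} = 3
G(20) = mex{3,2,2,1,3} = 0
P-positions are exactly the n with G(n) = 0.

0, 3, 6, 10, 13, 16, 20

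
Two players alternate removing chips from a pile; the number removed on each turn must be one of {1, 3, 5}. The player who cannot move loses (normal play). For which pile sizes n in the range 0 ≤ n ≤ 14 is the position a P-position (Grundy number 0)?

G(0) = 0
G(1) = mex{0} = 1
G(2) = mex{1} = 0
G(3) = mex{0,0} = 1
G(4) = mex{1,1} = 0
G(5) = mex{0,0,0} = 1
G(6) = mex{1,1,1} = 0
G(7) = mex{0,0,0} = 1
G(8) = mex{1,1,1} = 0
G(9) = mex{0,0,0} = 1
G(10) = mex{1,1,1} = 0
G(11) = mex{0,0,0} = 1
G(12) = mex{1,1,1} = 0
G(13) = mex{0,0,0} = 1
G(14) = mex{1,1,1} = 0
P-positions are exactly the n with G(n) = 0.

0, 2, 4, 6, 8, 10, 12, 14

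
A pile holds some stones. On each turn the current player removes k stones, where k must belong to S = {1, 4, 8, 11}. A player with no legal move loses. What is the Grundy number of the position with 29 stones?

0

n :  0  1  2  3  4  5  6  7  8  9 10 11 12 13 14 15 16 17 18 19 20 21 22 23 24 25 26 27 28 29
G :  0  1  0  1  2  0  1  0  1  2  3  2  0  1  0  1  2  0  1  0  1  2  3  2  0  1  0  1  2  0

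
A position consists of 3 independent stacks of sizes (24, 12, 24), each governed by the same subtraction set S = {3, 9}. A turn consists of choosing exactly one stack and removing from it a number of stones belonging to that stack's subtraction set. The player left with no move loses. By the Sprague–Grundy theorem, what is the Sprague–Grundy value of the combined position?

All stacks use S = {3, 9}:
n :  0  1  2  3  4  5  6  7  8  9 10 11 12 13 14 15 16 17 18 19 20 21 22 23 24
G :  0  0  0  1  1  1  0  0  0  1  1  1  0  0  0  1  1  1  0  0  0  1  1  1  0
Stack A: G(24) = 0.
Stack B: G(12) = 0.
Stack C: G(24) = 0.
Combined Grundy value = 0 ⊕ 0 ⊕ 0 = 0.

0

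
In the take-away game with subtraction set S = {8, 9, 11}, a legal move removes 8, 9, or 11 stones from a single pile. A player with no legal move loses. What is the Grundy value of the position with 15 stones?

G(0) = 0
G(1) = mex{} = 0
G(2) = mex{} = 0
G(3) = mex{} = 0
G(4) = mex{} = 0
G(5) = mex{} = 0
G(6) = mex{} = 0
G(7) = mex{} = 0
G(8) = mex{0} = 1
G(9) = mex{0,0} = 1
G(10) = mex{0,0} = 1
G(11) = mex{0,0,0} = 1
G(12) = mex{0,0,0} = 1
G(13) = mex{0,0,0} = 1
G(14) = mex{0,0,0} = 1
G(15) = mex{0,0,0} = 1

1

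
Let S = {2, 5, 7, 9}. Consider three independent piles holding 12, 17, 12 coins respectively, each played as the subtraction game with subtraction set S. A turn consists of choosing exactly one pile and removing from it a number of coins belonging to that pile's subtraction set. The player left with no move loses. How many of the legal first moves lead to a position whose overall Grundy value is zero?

All piles use S = {2, 5, 7, 9}:
n :  0  1  2  3  4  5  6  7  8  9 10 11 12 13 14 15 16 17
G :  0  0  1  1  0  2  1  3  2  2  3  3  0  4  1  0  0  1
Pile A: G(12) = 0.
Pile B: G(17) = 1.
Pile C: G(12) = 0.
Combined Grundy value = 0 ⊕ 1 ⊕ 0 = 1.
A winning move leaves total XOR = 0, i.e. changes one component's Grundy value g to g ⊕ X where X is the current total.
Pile A: need g' = 0⊕1 = 1. Options: 12−2→G=3, 12−5→G=3, 12−7→G=2, 12−9→G=1. Hits: 1.
Pile B: need g' = 1⊕1 = 0. Options: 17−2→G=0, 17−5→G=0, 17−7→G=3, 17−9→G=2. Hits: 2.
Pile C: need g' = 0⊕1 = 1. Options: 12−2→G=3, 12−5→G=3, 12−7→G=2, 12−9→G=1. Hits: 1.

4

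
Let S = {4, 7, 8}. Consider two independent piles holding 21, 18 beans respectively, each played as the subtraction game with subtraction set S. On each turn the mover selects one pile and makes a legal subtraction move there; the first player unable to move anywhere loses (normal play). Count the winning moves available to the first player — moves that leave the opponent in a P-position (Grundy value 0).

3

All piles use S = {4, 7, 8}:
n :  0  1  2  3  4  5  6  7  8  9 10 11 12 13 14 15 16 17 18 19 20 21
G :  0  0  0  0  1  1  1  1  2  2  2  2  0  0  0  0  1  1  1  1  2  2
Pile A: G(21) = 2.
Pile B: G(18) = 1.
Combined Grundy value = 2 ⊕ 1 = 3.
A winning move leaves total XOR = 0, i.e. changes one component's Grundy value g to g ⊕ X where X is the current total.
Pile A: need g' = 2⊕3 = 1. Options: 21−4→G=1, 21−7→G=0, 21−8→G=0. Hits: 1.
Pile B: need g' = 1⊕3 = 2. Options: 18−4→G=0, 18−7→G=2, 18−8→G=2. Hits: 2.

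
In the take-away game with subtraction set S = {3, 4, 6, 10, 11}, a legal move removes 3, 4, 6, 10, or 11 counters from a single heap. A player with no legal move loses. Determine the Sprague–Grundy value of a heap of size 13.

4

G(0) = 0
G(1) = mex{} = 0
G(2) = mex{} = 0
G(3) = mex{0} = 1
G(4) = mex{0,0} = 1
G(5) = mex{0,0} = 1
G(6) = mex{1,0,0} = 2
G(7) = mex{1,1,0} = 2
G(8) = mex{1,1,0} = 2
G(9) = mex{2,1,1} = 0
G(10) = mex{2,2,1,0} = 3
G(11) = mex{2,2,1,0,0} = 3
G(12) = mex{0,2,2,0,0} = 1
G(13) = mex{3,0,2,1,0} = 4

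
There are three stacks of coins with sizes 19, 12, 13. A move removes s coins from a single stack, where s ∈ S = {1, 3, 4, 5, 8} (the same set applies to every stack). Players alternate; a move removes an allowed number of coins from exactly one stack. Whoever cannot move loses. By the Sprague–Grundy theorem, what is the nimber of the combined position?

2

All stacks use S = {1, 3, 4, 5, 8}:
n :  0  1  2  3  4  5  6  7  8  9 10 11 12 13 14 15 16 17 18 19
G :  0  1  0  1  2  3  2  3  4  0  1  0  1  2  3  2  3  4  0  1
Stack A: G(19) = 1.
Stack B: G(12) = 1.
Stack C: G(13) = 2.
Combined Grundy value = 1 ⊕ 1 ⊕ 2 = 2.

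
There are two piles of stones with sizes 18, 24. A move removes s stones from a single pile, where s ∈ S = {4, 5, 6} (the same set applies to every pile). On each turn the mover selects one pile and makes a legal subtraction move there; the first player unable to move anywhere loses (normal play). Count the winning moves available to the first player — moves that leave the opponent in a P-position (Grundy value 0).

All piles use S = {4, 5, 6}:
G(0) = 0
G(1) = mex{} = 0
G(2) = mex{} = 0
G(3) = mex{} = 0
G(4) = mex{0} = 1
G(5) = mex{0,0} = 1
G(6) = mex{0,0,0} = 1
G(7) = mex{0,0,0} = 1
G(8) = mex{1,0,0} = 2
G(9) = mex{1,1,0} = 2
G(10) = mex{1,1,1} = 0
G(11) = mex{1,1,1} = 0
G(12) = mex{2,1,1} = 0
G(13) = mex{2,2,1} = 0
G(14) = mex{0,2,2} = 1
G(15) = mex{0,0,2} = 1
G(16) = mex{0,0,0} = 1
G(17) = mex{0,0,0} = 1
G(18) = mex{1,0,0} = 2
G(19) = mex{1,1,0} = 2
G(20) = mex{1,1,1} = 0
G(21) = mex{1,1,1} = 0
G(22) = mex{2,1,1} = 0
G(23) = mex{2,2,1} = 0
G(24) = mex{0,2,2} = 1
Pile A: G(18) = 2.
Pile B: G(24) = 1.
Combined Grundy value = 2 ⊕ 1 = 3.
A winning move leaves total XOR = 0, i.e. changes one component's Grundy value g to g ⊕ X where X is the current total.
Pile A: need g' = 2⊕3 = 1. Options: 18−4→G=1, 18−5→G=0, 18−6→G=0. Hits: 1.
Pile B: need g' = 1⊕3 = 2. Options: 24−4→G=0, 24−5→G=2, 24−6→G=2. Hits: 2.

3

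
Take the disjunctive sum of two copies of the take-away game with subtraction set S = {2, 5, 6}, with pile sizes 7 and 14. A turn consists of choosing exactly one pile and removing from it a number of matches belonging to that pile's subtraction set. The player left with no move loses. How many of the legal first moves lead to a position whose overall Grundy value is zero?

All piles use S = {2, 5, 6}:
G(0) = 0
G(1) = mex{} = 0
G(2) = mex{0} = 1
G(3) = mex{0} = 1
G(4) = mex{1} = 0
G(5) = mex{1,0} = 2
G(6) = mex{0,0,0} = 1
G(7) = mex{2,1,0} = 3
G(8) = mex{1,1,1} = 0
G(9) = mex{3,0,1} = 2
G(10) = mex{0,2,0} = 1
G(11) = mex{2,1,2} = 0
G(12) = mex{1,3,1} = 0
G(13) = mex{0,0,3} = 1
G(14) = mex{0,2,0} = 1
Pile A: G(7) = 3.
Pile B: G(14) = 1.
Combined Grundy value = 3 ⊕ 1 = 2.
A winning move leaves total XOR = 0, i.e. changes one component's Grundy value g to g ⊕ X where X is the current total.
Pile A: need g' = 3⊕2 = 1. Options: 7−2→G=2, 7−5→G=1, 7−6→G=0. Hits: 1.
Pile B: need g' = 1⊕2 = 3. Options: 14−2→G=0, 14−5→G=2, 14−6→G=0. Hits: 0.

1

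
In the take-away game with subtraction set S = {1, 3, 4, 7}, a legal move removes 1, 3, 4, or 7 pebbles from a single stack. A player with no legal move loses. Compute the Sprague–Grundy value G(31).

n :  0  1  2  3  4  5  6  7  8  9 10 11 12 13 14 15 16 17 18 19 20 21 22 23 24 25 26 27 28 29 30 31
G :  0  1  0  1  2  3  2  3  0  1  0  1  2  3  2  3  0  1  0  1  2  3  2  3  0  1  0  1  2  3  2  3

3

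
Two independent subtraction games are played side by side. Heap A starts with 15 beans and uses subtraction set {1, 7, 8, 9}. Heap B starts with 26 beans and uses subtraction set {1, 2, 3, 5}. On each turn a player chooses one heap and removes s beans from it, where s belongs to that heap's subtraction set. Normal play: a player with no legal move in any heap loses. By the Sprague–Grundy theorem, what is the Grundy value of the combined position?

1

Heap A, S = {1, 7, 8, 9}:
G(0) = 0
G(1) = mex{0} = 1
G(2) = mex{1} = 0
G(3) = mex{0} = 1
G(4) = mex{1} = 0
G(5) = mex{0} = 1
G(6) = mex{1} = 0
G(7) = mex{0,0} = 1
G(8) = mex{1,1,0} = 2
G(9) = mex{2,0,1,0} = 3
G(10) = mex{3,1,0,1} = 2
G(11) = mex{2,0,1,0} = 3
G(12) = mex{3,1,0,1} = 2
G(13) = mex{2,0,1,0} = 3
G(14) = mex{3,1,0,1} = 2
G(15) = mex{2,2,1,0} = 3
G_A(15) = 3.
Heap B, S = {1, 2, 3, 5}:
G(0) = 0
G(1) = mex{0} = 1
G(2) = mex{1,0} = 2
G(3) = mex{2,1,0} = 3
G(4) = mex{3,2,1} = 0
G(5) = mex{0,3,2,0} = 1
G(6) = mex{1,0,3,1} = 2
G(7) = mex{2,1,0,2} = 3
G(8) = mex{3,2,1,3} = 0
G(9) = mex{0,3,2,0} = 1
G(10) = mex{1,0,3,1} = 2
G(11) = mex{2,1,0,2} = 3
G(12) = mex{3,2,1,3} = 0
G(13) = mex{0,3,2,0} = 1
G(14) = mex{1,0,3,1} = 2
G(15) = mex{2,1,0,2} = 3
G(16) = mex{3,2,1,3} = 0
G(17) = mex{0,3,2,0} = 1
G(18) = mex{1,0,3,1} = 2
G(19) = mex{2,1,0,2} = 3
G(20) = mex{3,2,1,3} = 0
G(21) = mex{0,3,2,0} = 1
G(22) = mex{1,0,3,1} = 2
G(23) = mex{2,1,0,2} = 3
G(24) = mex{3,2,1,3} = 0
G(25) = mex{0,3,2,0} = 1
G(26) = mex{1,0,3,1} = 2
G_B(26) = 2.
Combined Grundy value = 3 ⊕ 2 = 1.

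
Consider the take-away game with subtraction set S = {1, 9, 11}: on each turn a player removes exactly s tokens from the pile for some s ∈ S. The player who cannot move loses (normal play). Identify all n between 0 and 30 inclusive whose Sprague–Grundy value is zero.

G(0) = 0
G(1) = mex{0} = 1
G(2) = mex{1} = 0
G(3) = mex{0} = 1
G(4) = mex{1} = 0
G(5) = mex{0} = 1
G(6) = mex{1} = 0
G(7) = mex{0} = 1
G(8) = mex{1} = 0
G(9) = mex{0,0} = 1
G(10) = mex{1,1} = 0
G(11) = mex{0,0,0} = 1
G(12) = mex{1,1,1} = 0
G(13) = mex{0,0,0} = 1
G(14) = mex{1,1,1} = 0
G(15) = mex{0,0,0} = 1
G(16) = mex{1,1,1} = 0
G(17) = mex{0,0,0} = 1
G(18) = mex{1,1,1} = 0
G(19) = mex{0,0,0} = 1
G(20) = mex{1,1,1} = 0
G(21) = mex{0,0,0} = 1
G(22) = mex{1,1,1} = 0
G(23) = mex{0,0,0} = 1
G(24) = mex{1,1,1} = 0
G(25) = mex{0,0,0} = 1
G(26) = mex{1,1,1} = 0
G(27) = mex{0,0,0} = 1
G(28) = mex{1,1,1} = 0
G(29) = mex{0,0,0} = 1
G(30) = mex{1,1,1} = 0
P-positions are exactly the n with G(n) = 0.

0, 2, 4, 6, 8, 10, 12, 14, 16, 18, 20, 22, 24, 26, 28, 30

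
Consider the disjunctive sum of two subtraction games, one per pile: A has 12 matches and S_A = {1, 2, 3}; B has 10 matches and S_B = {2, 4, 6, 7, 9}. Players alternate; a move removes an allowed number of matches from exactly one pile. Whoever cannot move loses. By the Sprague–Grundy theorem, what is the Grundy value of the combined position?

Pile A, S = {1, 2, 3}:
G(0) = 0
G(1) = mex{0} = 1
G(2) = mex{1,0} = 2
G(3) = mex{2,1,0} = 3
G(4) = mex{3,2,1} = 0
G(5) = mex{0,3,2} = 1
G(6) = mex{1,0,3} = 2
G(7) = mex{2,1,0} = 3
G(8) = mex{3,2,1} = 0
G(9) = mex{0,3,2} = 1
G(10) = mex{1,0,3} = 2
G(11) = mex{2,1,0} = 3
G(12) = mex{3,2,1} = 0
G_A(12) = 0.
Pile B, S = {2, 4, 6, 7, 9}:
G(0) = 0
G(1) = mex{} = 0
G(2) = mex{0} = 1
G(3) = mex{0} = 1
G(4) = mex{1,0} = 2
G(5) = mex{1,0} = 2
G(6) = mex{2,1,0} = 3
G(7) = mex{2,1,0,0} = 3
G(8) = mex{3,2,1,0} = 4
G(9) = mex{3,2,1,1,0} = 4
G(10) = mex{4,3,2,1,0} = 5
G_B(10) = 5.
Combined Grundy value = 0 ⊕ 5 = 5.

5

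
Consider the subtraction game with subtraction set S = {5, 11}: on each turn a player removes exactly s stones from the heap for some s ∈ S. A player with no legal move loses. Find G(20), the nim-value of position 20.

n :  0  1  2  3  4  5  6  7  8  9 10 11 12 13 14 15 16 17 18 19 20
G :  0  0  0  0  0  1  1  1  1  1  0  2  2  2  2  1  0  0  0  0  0

0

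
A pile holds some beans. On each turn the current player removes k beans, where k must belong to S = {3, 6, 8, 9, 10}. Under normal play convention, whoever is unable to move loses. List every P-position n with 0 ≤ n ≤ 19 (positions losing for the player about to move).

G(0) = 0
G(1) = mex{} = 0
G(2) = mex{} = 0
G(3) = mex{0} = 1
G(4) = mex{0} = 1
G(5) = mex{0} = 1
G(6) = mex{1,0} = 2
G(7) = mex{1,0} = 2
G(8) = mex{1,0,0} = 2
G(9) = mex{2,1,0,0} = 3
G(10) = mex{2,1,0,0,0} = 3
G(11) = mex{2,1,1,0,0} = 3
G(12) = mex{3,2,1,1,0} = 4
G(13) = mex{3,2,1,1,1} = 0
G(14) = mex{3,2,2,1,1} = 0
G(15) = mex{4,3,2,2,1} = 0
G(16) = mex{0,3,2,2,2} = 1
G(17) = mex{0,3,3,2,2} = 1
G(18) = mex{0,4,3,3,2} = 1
G(19) = mex{1,0,3,3,3} = 2
P-positions are exactly the n with G(n) = 0.

0, 1, 2, 13, 14, 15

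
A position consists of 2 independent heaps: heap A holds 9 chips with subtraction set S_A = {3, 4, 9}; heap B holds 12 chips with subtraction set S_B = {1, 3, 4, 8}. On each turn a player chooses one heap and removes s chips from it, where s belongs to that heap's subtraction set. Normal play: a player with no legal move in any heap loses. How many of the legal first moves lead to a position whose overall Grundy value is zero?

0

Heap A, S = {3, 4, 9}:
n : 0 1 2 3 4 5 6 7 8 9
G : 0 0 0 1 1 1 2 0 0 3
G_A(9) = 3.
Heap B, S = {1, 3, 4, 8}:
G(0) = 0
G(1) = mex{0} = 1
G(2) = mex{1} = 0
G(3) = mex{0,0} = 1
G(4) = mex{1,1,0} = 2
G(5) = mex{2,0,1} = 3
G(6) = mex{3,1,0} = 2
G(7) = mex{2,2,1} = 0
G(8) = mex{0,3,2,0} = 1
G(9) = mex{1,2,3,1} = 0
G(10) = mex{0,0,2,0} = 1
G(11) = mex{1,1,0,1} = 2
G(12) = mex{2,0,1,2} = 3
G_B(12) = 3.
Combined Grundy value = 3 ⊕ 3 = 0.
A winning move leaves total XOR = 0, i.e. changes one component's Grundy value g to g ⊕ X where X is the current total.
Heap A: target g' = 3⊕0 = 3, but every legal move changes the Grundy value (mex property), so 0 moves.
Heap B: target g' = 3⊕0 = 3, but every legal move changes the Grundy value (mex property), so 0 moves.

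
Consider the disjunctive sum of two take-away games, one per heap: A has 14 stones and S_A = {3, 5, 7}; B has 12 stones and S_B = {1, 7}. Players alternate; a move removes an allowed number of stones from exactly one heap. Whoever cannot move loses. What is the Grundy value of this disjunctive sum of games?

1

Heap A, S = {3, 5, 7}:
G(0) = 0
G(1) = mex{} = 0
G(2) = mex{} = 0
G(3) = mex{0} = 1
G(4) = mex{0} = 1
G(5) = mex{0,0} = 1
G(6) = mex{1,0} = 2
G(7) = mex{1,0,0} = 2
G(8) = mex{1,1,0} = 2
G(9) = mex{2,1,0} = 3
G(10) = mex{2,1,1} = 0
G(11) = mex{2,2,1} = 0
G(12) = mex{3,2,1} = 0
G(13) = mex{0,2,2} = 1
G(14) = mex{0,3,2} = 1
G_A(14) = 1.
Heap B, S = {1, 7}:
n :  0  1  2  3  4  5  6  7  8  9 10 11 12
G :  0  1  0  1  0  1  0  1  0  1  0  1  0
G_B(12) = 0.
Combined Grundy value = 1 ⊕ 0 = 1.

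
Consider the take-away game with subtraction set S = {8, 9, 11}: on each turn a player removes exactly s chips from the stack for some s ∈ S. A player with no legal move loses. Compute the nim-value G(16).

2

G(0) = 0
G(1) = mex{} = 0
G(2) = mex{} = 0
G(3) = mex{} = 0
G(4) = mex{} = 0
G(5) = mex{} = 0
G(6) = mex{} = 0
G(7) = mex{} = 0
G(8) = mex{0} = 1
G(9) = mex{0,0} = 1
G(10) = mex{0,0} = 1
G(11) = mex{0,0,0} = 1
G(12) = mex{0,0,0} = 1
G(13) = mex{0,0,0} = 1
G(14) = mex{0,0,0} = 1
G(15) = mex{0,0,0} = 1
G(16) = mex{1,0,0} = 2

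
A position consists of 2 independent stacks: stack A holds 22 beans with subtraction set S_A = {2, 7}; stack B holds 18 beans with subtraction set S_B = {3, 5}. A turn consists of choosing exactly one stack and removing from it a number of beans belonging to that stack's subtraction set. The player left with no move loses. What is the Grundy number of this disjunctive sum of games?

Stack A, S = {2, 7}:
n :  0  1  2  3  4  5  6  7  8  9 10 11 12 13 14 15 16 17 18 19 20 21 22
G :  0  0  1  1  0  0  1  1  2  0  0  1  1  0  0  1  1  2  0  0  1  1  0
G_A(22) = 0.
Stack B, S = {3, 5}:
G(0) = 0
G(1) = mex{} = 0
G(2) = mex{} = 0
G(3) = mex{0} = 1
G(4) = mex{0} = 1
G(5) = mex{0,0} = 1
G(6) = mex{1,0} = 2
G(7) = mex{1,0} = 2
G(8) = mex{1,1} = 0
G(9) = mex{2,1} = 0
G(10) = mex{2,1} = 0
G(11) = mex{0,2} = 1
G(12) = mex{0,2} = 1
G(13) = mex{0,0} = 1
G(14) = mex{1,0} = 2
G(15) = mex{1,0} = 2
G(16) = mex{1,1} = 0
G(17) = mex{2,1} = 0
G(18) = mex{2,1} = 0
G_B(18) = 0.
Combined Grundy value = 0 ⊕ 0 = 0.

0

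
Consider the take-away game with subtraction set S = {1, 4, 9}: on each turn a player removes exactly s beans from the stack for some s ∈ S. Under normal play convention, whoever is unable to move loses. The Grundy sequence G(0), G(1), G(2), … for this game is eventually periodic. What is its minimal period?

n :  0  1  2  3  4  5  6  7  8  9 10 11 12 13 14 15
G :  0  1  0  1  2  0  1  0  1  2  0  1  0  1  2  0
G(n+5) = G(n) holds for n = 0,…,8 (a full window of length max(S) = 9), so the sequence is purely periodic with period 5.

5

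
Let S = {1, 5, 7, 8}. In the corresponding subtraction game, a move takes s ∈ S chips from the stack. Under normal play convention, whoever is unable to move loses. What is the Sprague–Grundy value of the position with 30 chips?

G(0) = 0
G(1) = mex{0} = 1
G(2) = mex{1} = 0
G(3) = mex{0} = 1
G(4) = mex{1} = 0
G(5) = mex{0,0} = 1
G(6) = mex{1,1} = 0
G(7) = mex{0,0,0} = 1
G(8) = mex{1,1,1,0} = 2
G(9) = mex{2,0,0,1} = 3
G(10) = mex{3,1,1,0} = 2
G(11) = mex{2,0,0,1} = 3
G(12) = mex{3,1,1,0} = 2
G(13) = mex{2,2,0,1} = 3
G(14) = mex{3,3,1,0} = 2
G(15) = mex{2,2,2,1} = 0
G(16) = mex{0,3,3,2} = 1
G(17) = mex{1,2,2,3} = 0
G(18) = mex{0,3,3,2} = 1
G(19) = mex{1,2,2,3} = 0
G(20) = mex{0,0,3,2} = 1
G(21) = mex{1,1,2,3} = 0
G(22) = mex{0,0,0,2} = 1
G(23) = mex{1,1,1,0} = 2
G(24) = mex{2,0,0,1} = 3
G(25) = mex{3,1,1,0} = 2
G(26) = mex{2,0,0,1} = 3
G(27) = mex{3,1,1,0} = 2
G(28) = mex{2,2,0,1} = 3
G(29) = mex{3,3,1,0} = 2
G(30) = mex{2,2,2,1} = 0

0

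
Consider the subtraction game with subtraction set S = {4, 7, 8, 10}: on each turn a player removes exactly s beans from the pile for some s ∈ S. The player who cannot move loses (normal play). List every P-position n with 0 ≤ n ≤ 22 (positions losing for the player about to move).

n :  0  1  2  3  4  5  6  7  8  9 10 11 12 13 14 15 16 17 18 19 20 21 22
G :  0  0  0  0  1  1  1  1  2  2  2  2  3  3  0  0  0  0  1  1  1  1  2
P-positions are exactly the n with G(n) = 0.

0, 1, 2, 3, 14, 15, 16, 17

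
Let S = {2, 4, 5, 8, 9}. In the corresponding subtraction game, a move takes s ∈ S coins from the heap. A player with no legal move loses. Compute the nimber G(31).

n :  0  1  2  3  4  5  6  7  8  9 10 11 12 13 14 15 16 17 18 19 20 21 22 23 24 25 26 27 28 29 30 31
G :  0  0  1  1  2  2  3  0  4  1  5  2  3  0  0  1  1  2  2  3  0  4  1  5  2  3  0  0  1  1  2  2

2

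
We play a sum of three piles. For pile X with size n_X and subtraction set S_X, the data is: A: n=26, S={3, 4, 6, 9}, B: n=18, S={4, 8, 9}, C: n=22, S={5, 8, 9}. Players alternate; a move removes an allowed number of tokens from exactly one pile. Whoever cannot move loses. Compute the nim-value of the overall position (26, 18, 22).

Pile A, S = {3, 4, 6, 9}:
G(0) = 0
G(1) = mex{} = 0
G(2) = mex{} = 0
G(3) = mex{0} = 1
G(4) = mex{0,0} = 1
G(5) = mex{0,0} = 1
G(6) = mex{1,0,0} = 2
G(7) = mex{1,1,0} = 2
G(8) = mex{1,1,0} = 2
G(9) = mex{2,1,1,0} = 3
G(10) = mex{2,2,1,0} = 3
G(11) = mex{2,2,1,0} = 3
G(12) = mex{3,2,2,1} = 0
G(13) = mex{3,3,2,1} = 0
G(14) = mex{3,3,2,1} = 0
G(15) = mex{0,3,3,2} = 1
G(16) = mex{0,0,3,2} = 1
G(17) = mex{0,0,3,2} = 1
G(18) = mex{1,0,0,3} = 2
G(19) = mex{1,1,0,3} = 2
G(20) = mex{1,1,0,3} = 2
G(21) = mex{2,1,1,0} = 3
G(22) = mex{2,2,1,0} = 3
G(23) = mex{2,2,1,0} = 3
G(24) = mex{3,2,2,1} = 0
G(25) = mex{3,3,2,1} = 0
G(26) = mex{3,3,2,1} = 0
G_A(26) = 0.
Pile B, S = {4, 8, 9}:
n :  0  1  2  3  4  5  6  7  8  9 10 11 12 13 14 15 16 17 18
G :  0  0  0  0  1  1  1  1  2  2  2  2  3  0  0  0  0  1  1
G_B(18) = 1.
Pile C, S = {5, 8, 9}:
n :  0  1  2  3  4  5  6  7  8  9 10 11 12 13 14 15 16 17 18 19 20 21 22
G :  0  0  0  0  0  1  1  1  1  1  2  2  2  2  0  0  0  0  0  1  1  1  1
G_C(22) = 1.
Combined Grundy value = 0 ⊕ 1 ⊕ 1 = 0.

0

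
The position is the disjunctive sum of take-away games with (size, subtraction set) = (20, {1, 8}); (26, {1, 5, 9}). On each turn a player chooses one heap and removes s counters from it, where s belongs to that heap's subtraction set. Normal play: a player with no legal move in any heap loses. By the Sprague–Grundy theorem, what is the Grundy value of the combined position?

Heap A, S = {1, 8}:
n :  0  1  2  3  4  5  6  7  8  9 10 11 12 13 14 15 16 17 18 19 20
G :  0  1  0  1  0  1  0  1  2  0  1  0  1  0  1  0  1  2  0  1  0
G_A(20) = 0.
Heap B, S = {1, 5, 9}:
n :  0  1  2  3  4  5  6  7  8  9 10 11 12 13 14 15 16 17 18 19 20 21 22 23 24 25 26
G :  0  1  0  1  0  1  0  1  0  1  0  1  0  1  0  1  0  1  0  1  0  1  0  1  0  1  0
G_B(26) = 0.
Combined Grundy value = 0 ⊕ 0 = 0.

0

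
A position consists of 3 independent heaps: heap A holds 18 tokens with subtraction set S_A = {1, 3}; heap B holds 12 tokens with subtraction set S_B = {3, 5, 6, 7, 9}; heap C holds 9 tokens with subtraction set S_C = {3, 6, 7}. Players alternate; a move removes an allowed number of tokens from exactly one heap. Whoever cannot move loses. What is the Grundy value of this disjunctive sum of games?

Heap A, S = {1, 3}:
G(0) = 0
G(1) = mex{0} = 1
G(2) = mex{1} = 0
G(3) = mex{0,0} = 1
G(4) = mex{1,1} = 0
G(5) = mex{0,0} = 1
G(6) = mex{1,1} = 0
G(7) = mex{0,0} = 1
G(8) = mex{1,1} = 0
G(9) = mex{0,0} = 1
G(10) = mex{1,1} = 0
G(11) = mex{0,0} = 1
G(12) = mex{1,1} = 0
G(13) = mex{0,0} = 1
G(14) = mex{1,1} = 0
G(15) = mex{0,0} = 1
G(16) = mex{1,1} = 0
G(17) = mex{0,0} = 1
G(18) = mex{1,1} = 0
G_A(18) = 0.
Heap B, S = {3, 5, 6, 7, 9}:
G(0) = 0
G(1) = mex{} = 0
G(2) = mex{} = 0
G(3) = mex{0} = 1
G(4) = mex{0} = 1
G(5) = mex{0,0} = 1
G(6) = mex{1,0,0} = 2
G(7) = mex{1,0,0,0} = 2
G(8) = mex{1,1,0,0} = 2
G(9) = mex{2,1,1,0,0} = 3
G(10) = mex{2,1,1,1,0} = 3
G(11) = mex{2,2,1,1,0} = 3
G(12) = mex{3,2,2,1,1} = 0
G_B(12) = 0.
Heap C, S = {3, 6, 7}:
n : 0 1 2 3 4 5 6 7 8 9
G : 0 0 0 1 1 1 2 2 2 3
G_C(9) = 3.
Combined Grundy value = 0 ⊕ 0 ⊕ 3 = 3.

3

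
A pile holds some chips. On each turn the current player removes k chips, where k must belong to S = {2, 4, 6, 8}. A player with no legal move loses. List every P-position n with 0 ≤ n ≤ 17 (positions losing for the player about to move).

0, 1, 10, 11

n :  0  1  2  3  4  5  6  7  8  9 10 11 12 13 14 15 16 17
G :  0  0  1  1  2  2  3  3  4  4  0  0  1  1  2  2  3  3
P-positions are exactly the n with G(n) = 0.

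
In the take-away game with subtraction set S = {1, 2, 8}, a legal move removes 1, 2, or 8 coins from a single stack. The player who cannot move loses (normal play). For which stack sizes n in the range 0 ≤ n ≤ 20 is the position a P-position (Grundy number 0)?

n :  0  1  2  3  4  5  6  7  8  9 10 11 12 13 14 15 16 17 18 19 20
G :  0  1  2  0  1  2  0  1  2  0  1  2  0  1  2  0  1  2  0  1  2
P-positions are exactly the n with G(n) = 0.

0, 3, 6, 9, 12, 15, 18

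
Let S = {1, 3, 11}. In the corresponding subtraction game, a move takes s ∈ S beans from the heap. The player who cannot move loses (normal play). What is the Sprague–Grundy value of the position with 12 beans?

0

G(0) = 0
G(1) = mex{0} = 1
G(2) = mex{1} = 0
G(3) = mex{0,0} = 1
G(4) = mex{1,1} = 0
G(5) = mex{0,0} = 1
G(6) = mex{1,1} = 0
G(7) = mex{0,0} = 1
G(8) = mex{1,1} = 0
G(9) = mex{0,0} = 1
G(10) = mex{1,1} = 0
G(11) = mex{0,0,0} = 1
G(12) = mex{1,1,1} = 0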